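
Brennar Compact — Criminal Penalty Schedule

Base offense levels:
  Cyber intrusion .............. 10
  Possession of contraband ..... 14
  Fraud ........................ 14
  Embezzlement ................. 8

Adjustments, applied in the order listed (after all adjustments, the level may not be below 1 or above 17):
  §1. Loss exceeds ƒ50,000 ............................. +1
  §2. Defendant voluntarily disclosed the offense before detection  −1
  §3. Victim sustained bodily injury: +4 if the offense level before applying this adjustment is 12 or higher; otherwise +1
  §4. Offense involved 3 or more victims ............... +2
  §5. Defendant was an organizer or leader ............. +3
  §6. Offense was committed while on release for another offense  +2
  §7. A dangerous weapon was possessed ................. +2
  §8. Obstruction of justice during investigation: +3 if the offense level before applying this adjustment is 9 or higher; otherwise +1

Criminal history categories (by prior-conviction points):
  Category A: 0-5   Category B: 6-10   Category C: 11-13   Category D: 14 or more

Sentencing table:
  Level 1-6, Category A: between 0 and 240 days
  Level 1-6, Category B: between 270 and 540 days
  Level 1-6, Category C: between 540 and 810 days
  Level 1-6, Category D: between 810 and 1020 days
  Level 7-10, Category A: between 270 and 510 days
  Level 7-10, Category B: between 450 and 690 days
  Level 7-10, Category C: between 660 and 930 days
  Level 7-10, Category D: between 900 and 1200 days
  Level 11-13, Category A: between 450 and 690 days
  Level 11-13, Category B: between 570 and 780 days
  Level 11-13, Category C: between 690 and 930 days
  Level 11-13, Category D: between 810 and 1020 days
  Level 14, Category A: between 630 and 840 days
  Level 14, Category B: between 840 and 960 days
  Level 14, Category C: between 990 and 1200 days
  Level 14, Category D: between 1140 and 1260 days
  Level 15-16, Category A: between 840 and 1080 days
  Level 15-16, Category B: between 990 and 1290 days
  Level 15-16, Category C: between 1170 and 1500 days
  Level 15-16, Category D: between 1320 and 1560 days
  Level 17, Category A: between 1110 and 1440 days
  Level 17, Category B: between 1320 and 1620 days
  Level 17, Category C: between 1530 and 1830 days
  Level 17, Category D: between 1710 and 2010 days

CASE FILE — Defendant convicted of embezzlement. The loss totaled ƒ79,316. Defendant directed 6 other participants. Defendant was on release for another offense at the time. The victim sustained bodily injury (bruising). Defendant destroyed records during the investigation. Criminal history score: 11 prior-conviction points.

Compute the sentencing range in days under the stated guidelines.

1530-1830 days

Base offense level for embezzlement: 8.
§1 applies: 8 + 1 = 9.
§3 applies (level before this adjustment is 9 < 12, so +1): 9 + 1 = 10.
§5 applies: 10 + 3 = 13.
§6 applies: 13 + 2 = 15.
§8 applies (level before this adjustment is 15 ≥ 9, so +3): 15 + 3 = 18.
Level 18 exceeds the maximum of 17; capped at 17.
Final offense level: 17.
Criminal history: 11 prior points → Category C (11-13).
Level 17 falls in the 17 band.
Grid: Level 17 × Category C = 1530-1830 days.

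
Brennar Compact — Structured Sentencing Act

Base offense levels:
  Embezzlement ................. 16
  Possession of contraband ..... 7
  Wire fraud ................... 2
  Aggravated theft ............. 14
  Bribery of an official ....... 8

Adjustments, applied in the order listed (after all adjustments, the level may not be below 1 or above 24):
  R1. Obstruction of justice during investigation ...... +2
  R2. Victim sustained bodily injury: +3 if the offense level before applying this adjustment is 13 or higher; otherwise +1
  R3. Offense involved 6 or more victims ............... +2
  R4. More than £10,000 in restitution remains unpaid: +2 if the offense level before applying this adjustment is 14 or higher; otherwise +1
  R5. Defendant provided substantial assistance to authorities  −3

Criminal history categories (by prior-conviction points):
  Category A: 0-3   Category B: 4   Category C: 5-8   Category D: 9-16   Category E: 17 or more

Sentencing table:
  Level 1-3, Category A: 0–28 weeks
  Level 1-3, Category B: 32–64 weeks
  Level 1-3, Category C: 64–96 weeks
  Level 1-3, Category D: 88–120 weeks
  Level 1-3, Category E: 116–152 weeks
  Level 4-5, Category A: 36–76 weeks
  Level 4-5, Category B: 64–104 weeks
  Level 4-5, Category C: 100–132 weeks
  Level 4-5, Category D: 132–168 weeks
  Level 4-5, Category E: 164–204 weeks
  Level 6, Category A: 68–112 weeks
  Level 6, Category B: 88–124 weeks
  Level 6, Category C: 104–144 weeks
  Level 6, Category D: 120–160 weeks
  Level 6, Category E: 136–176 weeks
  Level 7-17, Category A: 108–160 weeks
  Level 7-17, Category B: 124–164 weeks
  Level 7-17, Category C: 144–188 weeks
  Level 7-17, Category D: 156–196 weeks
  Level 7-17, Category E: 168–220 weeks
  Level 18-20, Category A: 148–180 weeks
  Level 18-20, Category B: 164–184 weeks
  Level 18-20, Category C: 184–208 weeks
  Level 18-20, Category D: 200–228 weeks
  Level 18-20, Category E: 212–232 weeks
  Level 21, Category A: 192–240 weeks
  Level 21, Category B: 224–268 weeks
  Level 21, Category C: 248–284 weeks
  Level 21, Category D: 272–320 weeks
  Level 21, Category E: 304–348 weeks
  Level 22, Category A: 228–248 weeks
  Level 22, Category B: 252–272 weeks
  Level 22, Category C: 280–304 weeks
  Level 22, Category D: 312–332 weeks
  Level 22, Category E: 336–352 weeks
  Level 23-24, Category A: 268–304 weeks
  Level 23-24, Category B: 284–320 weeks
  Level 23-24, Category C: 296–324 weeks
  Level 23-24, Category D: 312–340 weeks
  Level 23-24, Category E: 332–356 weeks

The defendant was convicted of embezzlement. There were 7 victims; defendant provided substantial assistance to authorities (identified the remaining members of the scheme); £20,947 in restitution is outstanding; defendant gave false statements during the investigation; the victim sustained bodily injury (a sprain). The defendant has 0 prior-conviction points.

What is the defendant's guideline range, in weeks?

Base offense level for embezzlement: 16.
R1 applies: 16 + 2 = 18.
R2 applies (level before this adjustment is 18 ≥ 13, so +3): 18 + 3 = 21.
R3 applies: 21 + 2 = 23.
R4 applies (level before this adjustment is 23 ≥ 14, so +2): 23 + 2 = 25.
R5 applies: 25 − 3 = 22.
Final offense level: 22.
Criminal history: 0 prior points → Category A (0-3).
Level 22 falls in the 22 band.
Grid: Level 22 × Category A = 228-248 weeks.

228-248 weeks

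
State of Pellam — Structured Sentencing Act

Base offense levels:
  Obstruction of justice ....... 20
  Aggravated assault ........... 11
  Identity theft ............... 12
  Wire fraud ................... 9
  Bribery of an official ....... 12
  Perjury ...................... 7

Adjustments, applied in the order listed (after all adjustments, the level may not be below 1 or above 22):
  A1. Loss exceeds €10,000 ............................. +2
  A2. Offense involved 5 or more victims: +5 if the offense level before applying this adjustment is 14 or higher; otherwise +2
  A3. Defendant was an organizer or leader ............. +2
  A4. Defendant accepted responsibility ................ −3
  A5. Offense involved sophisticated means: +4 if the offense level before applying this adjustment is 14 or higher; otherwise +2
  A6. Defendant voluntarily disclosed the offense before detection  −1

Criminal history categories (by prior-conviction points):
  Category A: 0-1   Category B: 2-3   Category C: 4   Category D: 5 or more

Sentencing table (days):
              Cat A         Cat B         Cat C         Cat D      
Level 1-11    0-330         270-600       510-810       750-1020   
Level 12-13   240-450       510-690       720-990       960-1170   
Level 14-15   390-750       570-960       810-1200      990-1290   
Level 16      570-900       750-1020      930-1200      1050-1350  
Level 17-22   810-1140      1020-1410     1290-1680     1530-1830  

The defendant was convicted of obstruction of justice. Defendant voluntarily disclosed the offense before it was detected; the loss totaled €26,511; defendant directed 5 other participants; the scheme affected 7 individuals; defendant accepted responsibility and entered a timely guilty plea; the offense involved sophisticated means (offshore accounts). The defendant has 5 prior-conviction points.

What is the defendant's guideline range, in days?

1530-1830 days

Base offense level for obstruction of justice: 20.
A1 applies: 20 + 2 = 22.
A2 applies (level before this adjustment is 22 ≥ 14, so +5): 22 + 5 = 27.
A3 applies: 27 + 2 = 29.
A4 applies: 29 − 3 = 26.
A5 applies (level before this adjustment is 26 ≥ 14, so +4): 26 + 4 = 30.
A6 applies: 30 − 1 = 29.
Level 29 exceeds the maximum of 22; capped at 22.
Final offense level: 22.
Criminal history: 5 prior points → Category D (5+).
Level 22 falls in the 17-22 band.
Grid: Level 17-22 × Category D = 1530-1830 days.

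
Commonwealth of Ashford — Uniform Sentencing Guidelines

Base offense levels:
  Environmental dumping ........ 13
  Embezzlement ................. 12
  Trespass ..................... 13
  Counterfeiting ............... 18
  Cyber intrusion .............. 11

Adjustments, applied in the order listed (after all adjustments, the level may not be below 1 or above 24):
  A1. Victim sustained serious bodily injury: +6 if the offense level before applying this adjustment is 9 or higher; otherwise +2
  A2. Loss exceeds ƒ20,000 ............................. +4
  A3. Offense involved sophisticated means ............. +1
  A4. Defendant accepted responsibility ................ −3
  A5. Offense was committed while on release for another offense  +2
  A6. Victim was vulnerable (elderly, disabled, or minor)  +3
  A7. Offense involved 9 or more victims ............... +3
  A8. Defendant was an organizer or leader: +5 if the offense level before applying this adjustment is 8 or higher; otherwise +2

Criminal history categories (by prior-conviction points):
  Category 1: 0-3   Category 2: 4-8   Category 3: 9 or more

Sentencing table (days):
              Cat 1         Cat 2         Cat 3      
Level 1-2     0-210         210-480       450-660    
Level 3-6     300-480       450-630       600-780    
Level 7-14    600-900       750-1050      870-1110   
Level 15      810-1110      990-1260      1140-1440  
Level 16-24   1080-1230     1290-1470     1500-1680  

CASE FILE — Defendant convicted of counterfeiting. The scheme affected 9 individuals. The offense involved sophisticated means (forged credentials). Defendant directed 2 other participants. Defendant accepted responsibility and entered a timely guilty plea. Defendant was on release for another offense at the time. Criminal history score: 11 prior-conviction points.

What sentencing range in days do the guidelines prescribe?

1500-1680 days

Base offense level for counterfeiting: 18.
A1 does not apply.
A2 does not apply.
A3 applies: 18 + 1 = 19.
A4 applies: 19 − 3 = 16.
A5 applies: 16 + 2 = 18.
A6 does not apply.
A7 applies: 18 + 3 = 21.
A8 applies (level before this adjustment is 21 ≥ 8, so +5): 21 + 5 = 26.
Level 26 exceeds the maximum of 24; capped at 24.
Final offense level: 24.
Criminal history: 11 prior points → Category 3 (9+).
Level 24 falls in the 16-24 band.
Grid: Level 16-24 × Category 3 = 1500-1680 days.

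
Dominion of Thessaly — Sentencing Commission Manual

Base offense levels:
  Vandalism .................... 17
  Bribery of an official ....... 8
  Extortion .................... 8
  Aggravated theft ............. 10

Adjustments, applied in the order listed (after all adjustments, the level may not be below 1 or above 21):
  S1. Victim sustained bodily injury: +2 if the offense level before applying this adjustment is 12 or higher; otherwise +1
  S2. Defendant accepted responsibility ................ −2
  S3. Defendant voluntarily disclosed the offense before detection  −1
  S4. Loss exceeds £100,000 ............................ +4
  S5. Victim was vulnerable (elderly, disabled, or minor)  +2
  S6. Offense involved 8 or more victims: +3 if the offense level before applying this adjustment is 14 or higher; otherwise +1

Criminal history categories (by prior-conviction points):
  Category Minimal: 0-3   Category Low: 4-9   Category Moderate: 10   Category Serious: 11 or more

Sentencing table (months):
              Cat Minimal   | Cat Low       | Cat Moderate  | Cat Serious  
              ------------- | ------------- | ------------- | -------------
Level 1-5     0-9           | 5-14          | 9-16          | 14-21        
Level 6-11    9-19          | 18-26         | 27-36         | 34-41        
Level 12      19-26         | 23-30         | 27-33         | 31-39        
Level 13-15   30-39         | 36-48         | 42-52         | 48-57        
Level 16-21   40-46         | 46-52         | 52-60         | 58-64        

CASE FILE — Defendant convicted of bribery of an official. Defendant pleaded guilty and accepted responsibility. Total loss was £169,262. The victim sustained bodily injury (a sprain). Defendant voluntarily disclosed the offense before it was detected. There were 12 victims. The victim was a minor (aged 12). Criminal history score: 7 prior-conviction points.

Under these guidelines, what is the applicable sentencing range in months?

Base offense level for bribery of an official: 8.
S1 applies (level before this adjustment is 8 < 12, so +1): 8 + 1 = 9.
S2 applies: 9 − 2 = 7.
S3 applies: 7 − 1 = 6.
S4 applies: 6 + 4 = 10.
S5 applies: 10 + 2 = 12.
S6 applies (level before this adjustment is 12 < 14, so +1): 12 + 1 = 13.
Final offense level: 13.
Criminal history: 7 prior points → Category Low (4-9).
Level 13 falls in the 13-15 band.
Grid: Level 13-15 × Category Low = 36-48 months.

36-48 months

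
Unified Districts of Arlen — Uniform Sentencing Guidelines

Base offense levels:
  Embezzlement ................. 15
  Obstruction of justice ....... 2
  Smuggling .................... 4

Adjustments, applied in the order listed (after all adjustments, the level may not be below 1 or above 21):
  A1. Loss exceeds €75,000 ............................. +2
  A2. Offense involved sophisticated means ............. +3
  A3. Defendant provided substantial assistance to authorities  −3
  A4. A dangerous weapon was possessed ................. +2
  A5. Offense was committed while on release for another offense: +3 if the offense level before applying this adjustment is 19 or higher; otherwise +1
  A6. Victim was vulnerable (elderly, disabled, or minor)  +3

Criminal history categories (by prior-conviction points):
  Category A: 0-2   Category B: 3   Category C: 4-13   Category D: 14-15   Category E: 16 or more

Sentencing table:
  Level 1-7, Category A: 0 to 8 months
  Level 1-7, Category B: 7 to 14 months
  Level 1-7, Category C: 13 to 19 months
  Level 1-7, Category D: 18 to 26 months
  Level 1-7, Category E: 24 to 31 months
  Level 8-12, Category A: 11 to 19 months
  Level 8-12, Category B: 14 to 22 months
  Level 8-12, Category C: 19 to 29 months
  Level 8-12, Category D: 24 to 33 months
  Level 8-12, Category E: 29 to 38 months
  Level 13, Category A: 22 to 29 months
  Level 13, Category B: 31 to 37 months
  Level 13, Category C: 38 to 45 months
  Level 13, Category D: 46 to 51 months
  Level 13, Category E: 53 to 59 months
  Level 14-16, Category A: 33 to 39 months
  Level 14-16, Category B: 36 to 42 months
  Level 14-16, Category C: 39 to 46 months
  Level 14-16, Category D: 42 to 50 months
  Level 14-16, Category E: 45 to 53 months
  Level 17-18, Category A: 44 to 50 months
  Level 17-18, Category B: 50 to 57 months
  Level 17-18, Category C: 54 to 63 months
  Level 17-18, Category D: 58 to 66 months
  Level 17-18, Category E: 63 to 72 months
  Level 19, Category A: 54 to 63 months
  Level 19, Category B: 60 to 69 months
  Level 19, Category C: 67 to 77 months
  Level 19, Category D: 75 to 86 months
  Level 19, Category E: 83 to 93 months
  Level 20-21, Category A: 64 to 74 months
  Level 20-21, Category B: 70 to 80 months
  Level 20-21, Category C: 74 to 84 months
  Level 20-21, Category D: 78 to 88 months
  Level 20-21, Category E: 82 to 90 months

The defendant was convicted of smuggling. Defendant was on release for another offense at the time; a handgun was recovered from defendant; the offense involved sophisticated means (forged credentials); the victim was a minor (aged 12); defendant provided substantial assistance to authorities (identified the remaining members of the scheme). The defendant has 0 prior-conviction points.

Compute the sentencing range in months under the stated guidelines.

11-19 months

Base offense level for smuggling: 4.
A2 applies: 4 + 3 = 7.
A3 applies: 7 − 3 = 4.
A4 applies: 4 + 2 = 6.
A5 applies (level before this adjustment is 6 < 19, so +1): 6 + 1 = 7.
A6 applies: 7 + 3 = 10.
Final offense level: 10.
Criminal history: 0 prior points → Category A (0-2).
Level 10 falls in the 8-12 band.
Grid: Level 8-12 × Category A = 11-19 months.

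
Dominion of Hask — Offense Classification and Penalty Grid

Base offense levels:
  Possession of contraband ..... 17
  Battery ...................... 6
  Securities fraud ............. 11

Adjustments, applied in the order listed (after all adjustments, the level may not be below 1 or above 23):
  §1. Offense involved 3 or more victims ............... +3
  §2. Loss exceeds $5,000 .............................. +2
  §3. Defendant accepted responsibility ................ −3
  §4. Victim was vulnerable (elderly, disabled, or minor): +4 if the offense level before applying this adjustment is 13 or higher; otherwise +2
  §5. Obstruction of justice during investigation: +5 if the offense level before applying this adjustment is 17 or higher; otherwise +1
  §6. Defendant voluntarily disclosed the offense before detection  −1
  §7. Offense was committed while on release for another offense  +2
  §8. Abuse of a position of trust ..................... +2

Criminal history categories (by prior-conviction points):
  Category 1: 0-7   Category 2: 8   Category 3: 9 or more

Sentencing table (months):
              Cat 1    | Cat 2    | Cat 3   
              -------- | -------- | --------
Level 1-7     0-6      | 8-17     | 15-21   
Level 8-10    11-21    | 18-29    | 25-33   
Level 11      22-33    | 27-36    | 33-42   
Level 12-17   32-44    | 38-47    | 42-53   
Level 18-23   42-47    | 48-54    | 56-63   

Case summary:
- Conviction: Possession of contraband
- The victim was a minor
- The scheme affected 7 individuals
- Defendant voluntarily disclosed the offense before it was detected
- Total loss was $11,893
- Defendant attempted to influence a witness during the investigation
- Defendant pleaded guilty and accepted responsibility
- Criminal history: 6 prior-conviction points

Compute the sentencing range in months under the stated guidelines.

42-47 months

Base offense level for possession of contraband: 17.
§1 applies: 17 + 3 = 20.
§2 applies: 20 + 2 = 22.
§3 applies: 22 − 3 = 19.
§4 applies (level before this adjustment is 19 ≥ 13, so +4): 19 + 4 = 23.
§5 applies (level before this adjustment is 23 ≥ 17, so +5): 23 + 5 = 28.
§6 applies: 28 − 1 = 27.
§7 does not apply.
Level 27 exceeds the maximum of 23; capped at 23.
Final offense level: 23.
Criminal history: 6 prior points → Category 1 (0-7).
Level 23 falls in the 18-23 band.
Grid: Level 18-23 × Category 1 = 42-47 months.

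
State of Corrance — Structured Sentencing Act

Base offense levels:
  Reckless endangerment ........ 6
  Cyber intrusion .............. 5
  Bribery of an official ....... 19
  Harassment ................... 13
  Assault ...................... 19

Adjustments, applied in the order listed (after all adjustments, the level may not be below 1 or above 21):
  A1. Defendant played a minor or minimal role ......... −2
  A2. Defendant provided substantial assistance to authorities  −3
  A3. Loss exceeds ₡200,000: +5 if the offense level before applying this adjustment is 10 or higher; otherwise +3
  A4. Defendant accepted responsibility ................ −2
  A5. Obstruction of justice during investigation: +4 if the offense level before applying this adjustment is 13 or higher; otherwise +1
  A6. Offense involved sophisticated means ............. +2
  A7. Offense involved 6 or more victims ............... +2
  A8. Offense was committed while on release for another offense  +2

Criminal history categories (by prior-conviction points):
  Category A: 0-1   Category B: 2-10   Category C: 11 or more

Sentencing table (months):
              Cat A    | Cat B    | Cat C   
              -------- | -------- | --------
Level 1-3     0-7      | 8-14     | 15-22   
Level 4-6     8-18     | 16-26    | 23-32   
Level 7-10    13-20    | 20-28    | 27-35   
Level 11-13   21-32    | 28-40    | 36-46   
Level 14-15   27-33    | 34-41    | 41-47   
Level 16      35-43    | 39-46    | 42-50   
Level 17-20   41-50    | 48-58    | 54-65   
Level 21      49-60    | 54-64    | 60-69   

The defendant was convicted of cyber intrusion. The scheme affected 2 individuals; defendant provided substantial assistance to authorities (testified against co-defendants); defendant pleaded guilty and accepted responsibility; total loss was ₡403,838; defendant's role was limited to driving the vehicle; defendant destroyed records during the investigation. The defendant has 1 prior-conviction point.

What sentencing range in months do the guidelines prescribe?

Base offense level for cyber intrusion: 5.
A1 applies: 5 − 2 = 3.
A2 applies: 3 − 3 = 0.
A3 applies (level before this adjustment is 0 < 10, so +3): 0 + 3 = 3.
A4 applies: 3 − 2 = 1.
A5 applies (level before this adjustment is 1 < 13, so +1): 1 + 1 = 2.
A7 does not apply.
A8 does not apply.
Final offense level: 2.
Criminal history: 1 prior point → Category A (0-1).
Level 2 falls in the 1-3 band.
Grid: Level 1-3 × Category A = 0-7 months.

0-7 months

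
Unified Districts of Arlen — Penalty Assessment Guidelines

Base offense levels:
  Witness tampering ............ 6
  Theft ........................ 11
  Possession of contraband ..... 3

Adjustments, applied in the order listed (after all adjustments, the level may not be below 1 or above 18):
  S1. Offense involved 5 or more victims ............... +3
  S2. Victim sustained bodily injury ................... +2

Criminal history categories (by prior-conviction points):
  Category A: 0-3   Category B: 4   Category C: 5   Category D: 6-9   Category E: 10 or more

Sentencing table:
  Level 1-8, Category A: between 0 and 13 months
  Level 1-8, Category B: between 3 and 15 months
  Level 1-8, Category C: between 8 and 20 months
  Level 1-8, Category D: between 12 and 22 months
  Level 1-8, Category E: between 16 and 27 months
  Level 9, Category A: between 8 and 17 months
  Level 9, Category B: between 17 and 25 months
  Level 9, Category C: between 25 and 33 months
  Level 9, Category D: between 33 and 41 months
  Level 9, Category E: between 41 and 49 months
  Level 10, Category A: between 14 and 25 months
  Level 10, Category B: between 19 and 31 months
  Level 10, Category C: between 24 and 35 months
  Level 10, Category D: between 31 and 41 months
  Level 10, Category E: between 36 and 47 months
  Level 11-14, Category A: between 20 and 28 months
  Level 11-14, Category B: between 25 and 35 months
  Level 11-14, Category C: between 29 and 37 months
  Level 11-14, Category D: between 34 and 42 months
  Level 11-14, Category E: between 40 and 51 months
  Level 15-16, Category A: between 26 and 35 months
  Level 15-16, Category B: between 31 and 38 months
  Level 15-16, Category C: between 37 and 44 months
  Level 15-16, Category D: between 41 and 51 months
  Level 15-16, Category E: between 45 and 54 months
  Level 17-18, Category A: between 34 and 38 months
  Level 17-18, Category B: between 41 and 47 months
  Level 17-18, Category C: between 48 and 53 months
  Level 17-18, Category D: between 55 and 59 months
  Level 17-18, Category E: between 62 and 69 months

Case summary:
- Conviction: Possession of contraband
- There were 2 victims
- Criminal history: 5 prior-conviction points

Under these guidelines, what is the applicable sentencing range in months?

8-20 months

Base offense level for possession of contraband: 3.
Final offense level: 3.
Criminal history: 5 prior points → Category C (5).
Level 3 falls in the 1-8 band.
Grid: Level 1-8 × Category C = 8-20 months.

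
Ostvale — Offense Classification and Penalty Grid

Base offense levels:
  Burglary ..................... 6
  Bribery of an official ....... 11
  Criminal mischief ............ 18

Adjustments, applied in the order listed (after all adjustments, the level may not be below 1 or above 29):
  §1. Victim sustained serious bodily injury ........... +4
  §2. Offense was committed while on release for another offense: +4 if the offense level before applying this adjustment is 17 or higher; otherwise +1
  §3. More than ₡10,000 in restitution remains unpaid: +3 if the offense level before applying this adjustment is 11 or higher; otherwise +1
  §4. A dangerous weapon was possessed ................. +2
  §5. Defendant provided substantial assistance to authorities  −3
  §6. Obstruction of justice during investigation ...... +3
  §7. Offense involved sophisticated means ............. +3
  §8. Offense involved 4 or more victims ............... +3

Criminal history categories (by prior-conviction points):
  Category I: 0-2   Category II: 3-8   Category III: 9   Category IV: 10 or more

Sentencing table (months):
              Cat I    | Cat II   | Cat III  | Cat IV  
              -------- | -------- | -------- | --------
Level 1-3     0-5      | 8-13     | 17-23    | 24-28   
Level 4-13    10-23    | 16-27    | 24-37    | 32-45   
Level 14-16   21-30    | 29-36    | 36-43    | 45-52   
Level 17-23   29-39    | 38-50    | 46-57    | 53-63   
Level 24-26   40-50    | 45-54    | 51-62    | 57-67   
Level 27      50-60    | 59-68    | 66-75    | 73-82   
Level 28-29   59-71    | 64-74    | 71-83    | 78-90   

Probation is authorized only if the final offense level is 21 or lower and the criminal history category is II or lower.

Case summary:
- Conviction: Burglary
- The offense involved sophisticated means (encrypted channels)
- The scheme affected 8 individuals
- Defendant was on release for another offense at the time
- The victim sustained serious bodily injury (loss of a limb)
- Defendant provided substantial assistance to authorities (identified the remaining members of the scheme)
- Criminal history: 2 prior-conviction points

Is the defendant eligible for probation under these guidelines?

Base offense level for burglary: 6.
§1 applies: 6 + 4 = 10.
§2 applies (level before this adjustment is 10 < 17, so +1): 10 + 1 = 11.
§4 does not apply.
§5 applies: 11 − 3 = 8.
§7 applies: 8 + 3 = 11.
§8 applies: 11 + 3 = 14.
Final offense level: 14.
Criminal history: 2 prior points → Category I (0-2).
Level 14 falls in the 14-16 band.
Grid: Level 14-16 × Category I = 21-30 months.
Probation check: level 14 ≤ 21 and category I ≤ II → eligible.

Yes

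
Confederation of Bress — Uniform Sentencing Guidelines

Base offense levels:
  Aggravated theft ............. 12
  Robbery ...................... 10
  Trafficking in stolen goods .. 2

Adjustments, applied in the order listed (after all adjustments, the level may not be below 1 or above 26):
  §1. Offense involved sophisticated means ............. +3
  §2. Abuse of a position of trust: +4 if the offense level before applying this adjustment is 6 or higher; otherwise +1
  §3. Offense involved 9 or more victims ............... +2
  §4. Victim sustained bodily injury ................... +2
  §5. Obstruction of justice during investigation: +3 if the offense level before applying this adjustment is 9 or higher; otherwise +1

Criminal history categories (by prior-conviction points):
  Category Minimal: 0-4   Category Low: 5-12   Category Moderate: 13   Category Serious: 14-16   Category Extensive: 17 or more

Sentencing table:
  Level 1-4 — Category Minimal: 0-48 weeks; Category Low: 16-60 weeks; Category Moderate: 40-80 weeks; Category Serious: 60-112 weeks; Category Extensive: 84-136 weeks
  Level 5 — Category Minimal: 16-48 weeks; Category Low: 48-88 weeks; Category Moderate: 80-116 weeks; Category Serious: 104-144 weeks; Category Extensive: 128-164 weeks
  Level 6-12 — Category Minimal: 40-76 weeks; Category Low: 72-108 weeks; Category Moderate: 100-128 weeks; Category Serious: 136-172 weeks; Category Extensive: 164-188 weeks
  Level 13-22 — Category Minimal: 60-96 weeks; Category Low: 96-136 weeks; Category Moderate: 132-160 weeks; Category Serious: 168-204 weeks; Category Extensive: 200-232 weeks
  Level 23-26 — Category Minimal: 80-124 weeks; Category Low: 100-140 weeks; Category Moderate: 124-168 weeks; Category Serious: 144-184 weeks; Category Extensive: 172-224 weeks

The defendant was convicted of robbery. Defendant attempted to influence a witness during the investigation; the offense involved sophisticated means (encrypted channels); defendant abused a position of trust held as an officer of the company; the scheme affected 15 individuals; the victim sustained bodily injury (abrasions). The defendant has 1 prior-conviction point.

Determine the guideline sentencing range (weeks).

Base offense level for robbery: 10.
§1 applies: 10 + 3 = 13.
§2 applies (level before this adjustment is 13 ≥ 6, so +4): 13 + 4 = 17.
§3 applies: 17 + 2 = 19.
§4 applies: 19 + 2 = 21.
§5 applies (level before this adjustment is 21 ≥ 9, so +3): 21 + 3 = 24.
Final offense level: 24.
Criminal history: 1 prior point → Category Minimal (0-4).
Level 24 falls in the 23-26 band.
Grid: Level 23-26 × Category Minimal = 80-124 weeks.

80-124 weeks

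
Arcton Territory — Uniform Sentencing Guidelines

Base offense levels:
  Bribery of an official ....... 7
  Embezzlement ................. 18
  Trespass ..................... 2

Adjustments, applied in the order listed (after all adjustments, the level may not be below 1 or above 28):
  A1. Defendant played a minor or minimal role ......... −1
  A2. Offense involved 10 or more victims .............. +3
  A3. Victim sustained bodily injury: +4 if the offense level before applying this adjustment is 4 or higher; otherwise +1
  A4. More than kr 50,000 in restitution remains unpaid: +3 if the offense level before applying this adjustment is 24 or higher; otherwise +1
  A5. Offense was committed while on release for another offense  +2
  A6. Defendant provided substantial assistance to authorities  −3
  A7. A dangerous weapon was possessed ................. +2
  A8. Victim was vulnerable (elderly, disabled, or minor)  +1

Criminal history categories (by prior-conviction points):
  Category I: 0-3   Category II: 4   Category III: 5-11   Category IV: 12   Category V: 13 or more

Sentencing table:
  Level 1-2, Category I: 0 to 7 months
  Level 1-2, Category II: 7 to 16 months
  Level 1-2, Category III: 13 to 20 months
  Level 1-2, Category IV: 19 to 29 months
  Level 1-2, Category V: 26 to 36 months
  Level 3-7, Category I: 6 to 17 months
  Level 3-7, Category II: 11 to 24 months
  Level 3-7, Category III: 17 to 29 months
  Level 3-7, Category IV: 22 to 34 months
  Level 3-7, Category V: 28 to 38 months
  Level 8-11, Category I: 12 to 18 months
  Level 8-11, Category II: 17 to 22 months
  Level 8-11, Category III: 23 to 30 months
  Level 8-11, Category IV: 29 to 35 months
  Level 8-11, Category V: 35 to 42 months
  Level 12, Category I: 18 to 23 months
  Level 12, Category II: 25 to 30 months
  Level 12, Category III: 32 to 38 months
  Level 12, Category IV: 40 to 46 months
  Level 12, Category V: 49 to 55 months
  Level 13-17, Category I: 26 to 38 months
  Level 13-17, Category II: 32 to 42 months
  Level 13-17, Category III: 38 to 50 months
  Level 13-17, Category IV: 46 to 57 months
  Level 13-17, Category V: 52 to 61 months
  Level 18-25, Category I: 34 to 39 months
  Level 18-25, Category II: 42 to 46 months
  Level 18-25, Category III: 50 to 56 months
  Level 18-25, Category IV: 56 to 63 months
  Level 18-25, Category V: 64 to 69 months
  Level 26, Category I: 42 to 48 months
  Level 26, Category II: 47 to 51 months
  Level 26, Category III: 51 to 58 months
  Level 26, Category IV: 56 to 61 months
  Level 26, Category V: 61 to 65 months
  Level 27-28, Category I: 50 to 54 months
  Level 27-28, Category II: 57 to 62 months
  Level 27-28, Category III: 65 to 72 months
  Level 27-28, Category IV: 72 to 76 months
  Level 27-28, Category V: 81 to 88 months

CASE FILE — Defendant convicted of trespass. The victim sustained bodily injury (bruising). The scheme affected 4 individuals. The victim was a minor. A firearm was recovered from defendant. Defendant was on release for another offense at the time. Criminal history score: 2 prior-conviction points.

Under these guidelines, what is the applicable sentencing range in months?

12-18 months

Base offense level for trespass: 2.
A1 does not apply.
A2 does not apply.
A3 applies (level before this adjustment is 2 < 4, so +1): 2 + 1 = 3.
A4 does not apply.
A5 applies: 3 + 2 = 5.
A6 does not apply.
A7 applies: 5 + 2 = 7.
A8 applies: 7 + 1 = 8.
Final offense level: 8.
Criminal history: 2 prior points → Category I (0-3).
Level 8 falls in the 8-11 band.
Grid: Level 8-11 × Category I = 12-18 months.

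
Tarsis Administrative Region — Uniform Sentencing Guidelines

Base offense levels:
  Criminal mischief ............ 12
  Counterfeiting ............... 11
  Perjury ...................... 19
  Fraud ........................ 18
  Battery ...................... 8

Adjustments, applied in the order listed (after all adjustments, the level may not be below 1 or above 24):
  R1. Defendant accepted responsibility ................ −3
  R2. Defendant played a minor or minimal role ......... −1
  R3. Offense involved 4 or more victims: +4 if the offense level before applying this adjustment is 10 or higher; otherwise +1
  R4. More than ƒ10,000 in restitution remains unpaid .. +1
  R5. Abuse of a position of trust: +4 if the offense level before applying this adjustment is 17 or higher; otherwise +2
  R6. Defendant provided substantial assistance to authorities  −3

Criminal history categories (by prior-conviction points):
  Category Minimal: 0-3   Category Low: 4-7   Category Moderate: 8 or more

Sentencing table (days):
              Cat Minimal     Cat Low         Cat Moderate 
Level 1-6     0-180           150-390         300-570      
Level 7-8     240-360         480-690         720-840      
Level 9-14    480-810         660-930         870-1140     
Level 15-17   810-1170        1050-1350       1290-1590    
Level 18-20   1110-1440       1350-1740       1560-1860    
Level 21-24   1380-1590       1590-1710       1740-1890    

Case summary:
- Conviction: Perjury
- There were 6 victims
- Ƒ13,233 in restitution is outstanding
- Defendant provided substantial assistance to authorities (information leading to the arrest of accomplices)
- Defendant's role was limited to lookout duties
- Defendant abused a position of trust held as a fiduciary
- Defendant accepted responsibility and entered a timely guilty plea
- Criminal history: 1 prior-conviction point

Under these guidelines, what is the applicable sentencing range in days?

Base offense level for perjury: 19.
R1 applies: 19 − 3 = 16.
R2 applies: 16 − 1 = 15.
R3 applies (level before this adjustment is 15 ≥ 10, so +4): 15 + 4 = 19.
R4 applies: 19 + 1 = 20.
R5 applies (level before this adjustment is 20 ≥ 17, so +4): 20 + 4 = 24.
R6 applies: 24 − 3 = 21.
Final offense level: 21.
Criminal history: 1 prior point → Category Minimal (0-3).
Level 21 falls in the 21-24 band.
Grid: Level 21-24 × Category Minimal = 1380-1590 days.

1380-1590 days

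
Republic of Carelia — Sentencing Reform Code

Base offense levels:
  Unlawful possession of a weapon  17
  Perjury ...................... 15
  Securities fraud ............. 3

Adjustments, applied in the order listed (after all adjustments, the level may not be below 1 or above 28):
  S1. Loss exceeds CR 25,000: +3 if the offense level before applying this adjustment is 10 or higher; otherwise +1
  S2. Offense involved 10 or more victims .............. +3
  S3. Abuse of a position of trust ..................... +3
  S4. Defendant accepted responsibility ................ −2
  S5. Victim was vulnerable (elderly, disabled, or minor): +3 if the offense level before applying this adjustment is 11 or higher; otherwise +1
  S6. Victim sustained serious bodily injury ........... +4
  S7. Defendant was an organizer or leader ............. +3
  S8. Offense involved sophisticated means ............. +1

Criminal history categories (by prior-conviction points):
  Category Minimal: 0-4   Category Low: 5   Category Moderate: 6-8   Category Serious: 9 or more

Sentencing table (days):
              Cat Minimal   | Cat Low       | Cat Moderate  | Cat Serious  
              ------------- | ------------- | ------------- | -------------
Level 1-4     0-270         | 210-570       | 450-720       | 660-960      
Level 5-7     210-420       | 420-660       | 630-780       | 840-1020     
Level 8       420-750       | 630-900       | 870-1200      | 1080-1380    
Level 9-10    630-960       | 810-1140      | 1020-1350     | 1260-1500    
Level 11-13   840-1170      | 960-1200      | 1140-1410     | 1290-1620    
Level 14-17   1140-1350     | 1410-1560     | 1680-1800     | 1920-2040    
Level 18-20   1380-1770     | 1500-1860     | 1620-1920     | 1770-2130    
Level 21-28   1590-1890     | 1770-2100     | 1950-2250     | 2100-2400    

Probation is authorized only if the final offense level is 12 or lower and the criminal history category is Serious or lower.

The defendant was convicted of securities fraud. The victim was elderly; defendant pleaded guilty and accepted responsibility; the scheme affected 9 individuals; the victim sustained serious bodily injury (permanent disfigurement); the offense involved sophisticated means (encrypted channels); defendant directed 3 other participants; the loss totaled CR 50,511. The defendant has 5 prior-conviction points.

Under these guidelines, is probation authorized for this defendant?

Base offense level for securities fraud: 3.
S1 applies (level before this adjustment is 3 < 10, so +1): 3 + 1 = 4.
S3 does not apply.
S4 applies: 4 − 2 = 2.
S5 applies (level before this adjustment is 2 < 11, so +1): 2 + 1 = 3.
S6 applies: 3 + 4 = 7.
S7 applies: 7 + 3 = 10.
S8 applies: 10 + 1 = 11.
Final offense level: 11.
Criminal history: 5 prior points → Category Low (5).
Level 11 falls in the 11-13 band.
Grid: Level 11-13 × Category Low = 960-1200 days.
Probation check: level 11 ≤ 12 and category Low ≤ Serious → eligible.

Yes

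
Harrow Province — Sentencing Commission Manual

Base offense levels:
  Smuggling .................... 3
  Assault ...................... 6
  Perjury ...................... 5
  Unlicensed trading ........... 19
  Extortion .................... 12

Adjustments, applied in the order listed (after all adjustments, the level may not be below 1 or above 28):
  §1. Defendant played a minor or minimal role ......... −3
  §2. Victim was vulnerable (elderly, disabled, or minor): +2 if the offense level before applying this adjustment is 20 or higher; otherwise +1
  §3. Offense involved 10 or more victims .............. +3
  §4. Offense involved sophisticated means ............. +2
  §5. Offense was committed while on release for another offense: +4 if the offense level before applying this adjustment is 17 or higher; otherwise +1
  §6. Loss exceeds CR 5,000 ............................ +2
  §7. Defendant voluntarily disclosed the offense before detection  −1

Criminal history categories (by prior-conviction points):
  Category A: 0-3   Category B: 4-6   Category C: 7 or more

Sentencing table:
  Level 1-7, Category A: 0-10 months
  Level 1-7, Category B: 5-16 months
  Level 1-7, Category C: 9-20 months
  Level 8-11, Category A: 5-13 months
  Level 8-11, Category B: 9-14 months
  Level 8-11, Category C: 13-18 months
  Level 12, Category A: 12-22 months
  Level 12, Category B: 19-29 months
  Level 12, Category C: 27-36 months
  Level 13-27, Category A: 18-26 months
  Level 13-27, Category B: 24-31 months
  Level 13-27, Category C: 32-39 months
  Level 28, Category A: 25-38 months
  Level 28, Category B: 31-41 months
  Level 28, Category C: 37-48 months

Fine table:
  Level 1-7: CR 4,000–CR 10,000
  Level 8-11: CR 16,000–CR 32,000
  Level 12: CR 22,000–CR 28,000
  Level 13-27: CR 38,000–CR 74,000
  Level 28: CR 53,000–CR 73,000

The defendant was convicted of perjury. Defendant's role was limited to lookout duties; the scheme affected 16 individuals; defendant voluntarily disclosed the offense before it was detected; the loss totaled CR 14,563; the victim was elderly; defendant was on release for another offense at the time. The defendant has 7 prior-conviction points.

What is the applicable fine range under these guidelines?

Base offense level for perjury: 5.
§1 applies: 5 − 3 = 2.
§2 applies (level before this adjustment is 2 < 20, so +1): 2 + 1 = 3.
§3 applies: 3 + 3 = 6.
§5 applies (level before this adjustment is 6 < 17, so +1): 6 + 1 = 7.
§6 applies: 7 + 2 = 9.
§7 applies: 9 − 1 = 8.
Final offense level: 8.
Level 8 falls in the 8-11 band.
Fine table: Level 8-11 → CR 16,000–CR 32,000.

CR 16,000–CR 32,000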